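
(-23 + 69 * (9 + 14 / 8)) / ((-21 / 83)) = -238625 / 84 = -2840.77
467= 467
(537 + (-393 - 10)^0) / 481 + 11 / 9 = 10133 / 4329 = 2.34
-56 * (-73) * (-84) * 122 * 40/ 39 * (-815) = 455246220800/ 13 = 35018940061.54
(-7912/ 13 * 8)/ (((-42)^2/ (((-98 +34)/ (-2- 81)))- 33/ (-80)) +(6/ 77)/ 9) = -146213760/ 68711903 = -2.13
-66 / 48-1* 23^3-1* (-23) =-97163 / 8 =-12145.38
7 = 7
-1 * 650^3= -274625000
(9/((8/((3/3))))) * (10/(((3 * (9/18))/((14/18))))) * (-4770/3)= -9275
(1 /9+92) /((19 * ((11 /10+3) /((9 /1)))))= 8290 /779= 10.64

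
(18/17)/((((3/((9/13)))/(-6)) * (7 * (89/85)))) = -1620/8099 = -0.20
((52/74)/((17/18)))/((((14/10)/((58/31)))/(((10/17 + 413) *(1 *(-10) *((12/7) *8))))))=-916077427200/16242667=-56399.45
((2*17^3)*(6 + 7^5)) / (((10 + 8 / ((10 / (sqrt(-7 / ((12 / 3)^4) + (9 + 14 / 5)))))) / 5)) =16520453800000 / 184931 - 16520453800*sqrt(75345) / 184931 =64811995.92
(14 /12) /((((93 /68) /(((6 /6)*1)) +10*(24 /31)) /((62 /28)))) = 16337 /57609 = 0.28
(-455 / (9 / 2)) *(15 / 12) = -126.39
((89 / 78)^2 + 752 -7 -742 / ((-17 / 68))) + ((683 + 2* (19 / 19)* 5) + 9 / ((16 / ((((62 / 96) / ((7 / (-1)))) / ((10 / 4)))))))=4407.28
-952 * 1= -952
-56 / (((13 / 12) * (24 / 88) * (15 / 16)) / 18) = -236544 / 65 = -3639.14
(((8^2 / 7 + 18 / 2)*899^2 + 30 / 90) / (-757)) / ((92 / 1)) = -76981147 / 365631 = -210.54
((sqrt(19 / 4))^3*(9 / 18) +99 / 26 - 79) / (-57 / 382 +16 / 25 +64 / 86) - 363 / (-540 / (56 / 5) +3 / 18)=-354765902416 / 6652168497 +3901175*sqrt(19) / 4057128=-49.14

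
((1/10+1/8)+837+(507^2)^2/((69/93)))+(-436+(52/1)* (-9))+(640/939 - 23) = 76934141929622333/863880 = 89056514712.25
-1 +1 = 0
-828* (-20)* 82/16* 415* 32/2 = 563536800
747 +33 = 780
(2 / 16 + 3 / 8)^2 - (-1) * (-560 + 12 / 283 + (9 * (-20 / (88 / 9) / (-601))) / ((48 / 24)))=-1047135566 / 1870913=-559.69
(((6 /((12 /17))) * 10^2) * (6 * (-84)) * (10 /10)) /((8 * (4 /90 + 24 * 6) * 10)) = -34425 /926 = -37.18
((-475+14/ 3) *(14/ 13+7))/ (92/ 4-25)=49385/ 26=1899.42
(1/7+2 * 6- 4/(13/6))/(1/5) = 4685/91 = 51.48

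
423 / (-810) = -47 / 90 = -0.52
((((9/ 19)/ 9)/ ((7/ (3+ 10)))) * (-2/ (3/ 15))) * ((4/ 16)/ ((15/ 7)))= -0.11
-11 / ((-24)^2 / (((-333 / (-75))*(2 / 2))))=-407 / 4800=-0.08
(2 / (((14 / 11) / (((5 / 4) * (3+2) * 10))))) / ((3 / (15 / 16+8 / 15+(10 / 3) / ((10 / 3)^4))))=49.04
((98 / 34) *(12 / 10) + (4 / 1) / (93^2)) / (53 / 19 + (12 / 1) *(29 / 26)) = 628157062 / 2936984175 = 0.21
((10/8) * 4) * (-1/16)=-0.31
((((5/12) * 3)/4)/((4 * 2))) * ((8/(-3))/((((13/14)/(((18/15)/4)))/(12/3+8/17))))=-0.15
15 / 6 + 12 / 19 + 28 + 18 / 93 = 36901 / 1178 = 31.33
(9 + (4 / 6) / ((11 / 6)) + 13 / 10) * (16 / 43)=9384 / 2365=3.97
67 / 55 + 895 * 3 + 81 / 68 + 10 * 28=11098111 / 3740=2967.41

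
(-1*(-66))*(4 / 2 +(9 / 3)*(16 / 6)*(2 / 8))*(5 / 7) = 1320 / 7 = 188.57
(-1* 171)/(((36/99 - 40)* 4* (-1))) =-1881/1744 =-1.08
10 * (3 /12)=2.50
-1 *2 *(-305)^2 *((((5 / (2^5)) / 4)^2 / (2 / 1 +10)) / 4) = -2325625 / 393216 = -5.91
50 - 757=-707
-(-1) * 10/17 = 10/17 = 0.59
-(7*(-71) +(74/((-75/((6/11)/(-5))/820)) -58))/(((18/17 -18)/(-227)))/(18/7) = 3467199589/1425600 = 2432.10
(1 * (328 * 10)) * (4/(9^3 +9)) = 160/9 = 17.78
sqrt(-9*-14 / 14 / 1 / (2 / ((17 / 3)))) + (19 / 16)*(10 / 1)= sqrt(102) / 2 + 95 / 8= 16.92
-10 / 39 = -0.26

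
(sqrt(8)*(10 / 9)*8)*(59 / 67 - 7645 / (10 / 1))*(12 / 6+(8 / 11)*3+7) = -335626000*sqrt(2) / 2211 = -214675.19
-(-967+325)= 642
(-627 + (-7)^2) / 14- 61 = -716 / 7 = -102.29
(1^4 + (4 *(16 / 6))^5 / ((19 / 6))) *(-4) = -268441612 / 1539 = -174426.00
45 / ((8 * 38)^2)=45 / 92416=0.00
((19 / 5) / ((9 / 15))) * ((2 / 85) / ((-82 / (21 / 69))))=-133 / 240465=-0.00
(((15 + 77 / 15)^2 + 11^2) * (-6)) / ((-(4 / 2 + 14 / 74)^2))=324258602 / 492075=658.96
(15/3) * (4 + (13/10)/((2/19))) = 327/4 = 81.75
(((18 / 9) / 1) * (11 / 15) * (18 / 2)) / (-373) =-66 / 1865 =-0.04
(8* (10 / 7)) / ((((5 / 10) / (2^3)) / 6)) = 1097.14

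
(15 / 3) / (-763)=-5 / 763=-0.01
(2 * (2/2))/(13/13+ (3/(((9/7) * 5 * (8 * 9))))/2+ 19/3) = 4320/15847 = 0.27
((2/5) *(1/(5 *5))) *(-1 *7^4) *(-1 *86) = 412972/125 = 3303.78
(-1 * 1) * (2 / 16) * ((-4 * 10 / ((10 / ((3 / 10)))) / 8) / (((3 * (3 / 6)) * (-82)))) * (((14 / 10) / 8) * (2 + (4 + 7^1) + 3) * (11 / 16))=-77 / 262400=-0.00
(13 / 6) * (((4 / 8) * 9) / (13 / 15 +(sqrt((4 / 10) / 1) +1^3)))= 4095 / 694-1755 * sqrt(10) / 2776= 3.90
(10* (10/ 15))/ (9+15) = 5/ 18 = 0.28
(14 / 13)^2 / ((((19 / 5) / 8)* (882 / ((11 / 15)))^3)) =0.00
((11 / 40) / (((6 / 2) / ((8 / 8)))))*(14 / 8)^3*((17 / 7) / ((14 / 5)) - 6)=-2.52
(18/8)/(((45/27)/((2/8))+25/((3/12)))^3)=243/131072000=0.00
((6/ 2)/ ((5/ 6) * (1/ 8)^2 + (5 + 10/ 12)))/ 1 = 1152/ 2245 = 0.51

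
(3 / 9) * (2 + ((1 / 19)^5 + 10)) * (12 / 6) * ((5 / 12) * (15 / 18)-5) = -9953918315 / 267418692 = -37.22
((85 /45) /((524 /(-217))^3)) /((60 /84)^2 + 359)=-8511854729 /22810965728256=-0.00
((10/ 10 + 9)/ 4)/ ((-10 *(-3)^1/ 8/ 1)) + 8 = 26/ 3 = 8.67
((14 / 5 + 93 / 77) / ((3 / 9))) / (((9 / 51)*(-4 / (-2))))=26231 / 770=34.07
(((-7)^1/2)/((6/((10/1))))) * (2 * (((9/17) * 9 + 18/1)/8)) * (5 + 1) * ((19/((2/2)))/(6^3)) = -28595/1632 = -17.52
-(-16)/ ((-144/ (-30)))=10/ 3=3.33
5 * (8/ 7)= 5.71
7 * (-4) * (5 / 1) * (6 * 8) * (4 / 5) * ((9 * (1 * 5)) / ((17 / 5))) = -1209600 / 17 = -71152.94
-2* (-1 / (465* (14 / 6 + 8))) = 2 / 4805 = 0.00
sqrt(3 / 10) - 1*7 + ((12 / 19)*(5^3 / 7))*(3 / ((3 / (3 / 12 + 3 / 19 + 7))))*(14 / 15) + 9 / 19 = sqrt(30) / 10 + 25794 / 361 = 72.00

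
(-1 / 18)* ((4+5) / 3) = -1 / 6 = -0.17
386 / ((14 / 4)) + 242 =2466 / 7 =352.29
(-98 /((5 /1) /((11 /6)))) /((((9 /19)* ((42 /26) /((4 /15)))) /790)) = -12020008 /1215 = -9893.01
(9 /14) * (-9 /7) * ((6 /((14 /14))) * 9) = -2187 /49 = -44.63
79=79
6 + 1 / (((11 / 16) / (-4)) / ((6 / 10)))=138 / 55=2.51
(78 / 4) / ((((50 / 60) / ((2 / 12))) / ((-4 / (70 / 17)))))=-663 / 175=-3.79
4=4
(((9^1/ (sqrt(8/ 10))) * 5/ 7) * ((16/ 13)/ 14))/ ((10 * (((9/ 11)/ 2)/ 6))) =264 * sqrt(5)/ 637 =0.93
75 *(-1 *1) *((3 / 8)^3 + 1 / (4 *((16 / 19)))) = -13425 / 512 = -26.22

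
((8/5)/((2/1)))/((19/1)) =4/95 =0.04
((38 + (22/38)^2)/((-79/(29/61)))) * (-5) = 2006655/1739659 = 1.15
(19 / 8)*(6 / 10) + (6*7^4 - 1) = 576257 / 40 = 14406.42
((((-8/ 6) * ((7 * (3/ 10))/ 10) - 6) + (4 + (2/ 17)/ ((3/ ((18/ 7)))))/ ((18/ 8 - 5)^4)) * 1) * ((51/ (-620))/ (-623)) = -0.00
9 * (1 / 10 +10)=90.90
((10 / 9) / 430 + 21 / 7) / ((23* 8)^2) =0.00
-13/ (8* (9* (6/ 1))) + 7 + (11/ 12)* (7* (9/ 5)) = 40003/ 2160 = 18.52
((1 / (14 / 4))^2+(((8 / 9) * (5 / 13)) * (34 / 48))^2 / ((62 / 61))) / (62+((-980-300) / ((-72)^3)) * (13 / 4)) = 208597492 / 92839276439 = 0.00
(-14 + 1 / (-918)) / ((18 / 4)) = -12853 / 4131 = -3.11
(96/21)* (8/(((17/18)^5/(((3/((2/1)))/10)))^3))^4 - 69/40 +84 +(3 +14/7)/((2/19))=119111762290255548656134101119872394591211510671731622421532854929689029339633065380301/917832351954509727814741195233125436221393019755914392388380761212844128138671875000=129.78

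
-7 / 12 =-0.58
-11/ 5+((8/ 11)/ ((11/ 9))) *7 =1189/ 605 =1.97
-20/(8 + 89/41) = -820/417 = -1.97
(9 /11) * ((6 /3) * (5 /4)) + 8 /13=761 /286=2.66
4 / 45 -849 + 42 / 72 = -152699 / 180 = -848.33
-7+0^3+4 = -3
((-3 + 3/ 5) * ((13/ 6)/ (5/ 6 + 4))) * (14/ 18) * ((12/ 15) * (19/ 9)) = -1.41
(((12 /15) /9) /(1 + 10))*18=8 /55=0.15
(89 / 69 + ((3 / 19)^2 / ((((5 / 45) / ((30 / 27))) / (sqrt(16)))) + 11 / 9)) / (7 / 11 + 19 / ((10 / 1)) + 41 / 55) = 28846400 / 26976447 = 1.07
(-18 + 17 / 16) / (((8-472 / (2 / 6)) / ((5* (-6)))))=-4065 / 11264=-0.36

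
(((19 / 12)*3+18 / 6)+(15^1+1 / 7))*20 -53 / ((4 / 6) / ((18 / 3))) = -134 / 7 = -19.14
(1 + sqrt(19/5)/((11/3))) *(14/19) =42 *sqrt(95)/1045 + 14/19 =1.13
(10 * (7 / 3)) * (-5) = -350 / 3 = -116.67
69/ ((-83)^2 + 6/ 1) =69/ 6895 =0.01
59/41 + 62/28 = 2097/574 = 3.65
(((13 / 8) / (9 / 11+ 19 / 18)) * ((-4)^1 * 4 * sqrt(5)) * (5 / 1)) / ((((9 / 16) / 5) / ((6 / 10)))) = -137280 * sqrt(5) / 371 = -827.41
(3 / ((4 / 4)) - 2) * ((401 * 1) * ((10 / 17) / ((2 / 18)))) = 36090 / 17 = 2122.94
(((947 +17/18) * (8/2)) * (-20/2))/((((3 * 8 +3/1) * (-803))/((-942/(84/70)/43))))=-267889100/8390547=-31.93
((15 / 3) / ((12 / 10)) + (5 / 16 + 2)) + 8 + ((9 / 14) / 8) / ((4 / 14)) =14.76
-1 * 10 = -10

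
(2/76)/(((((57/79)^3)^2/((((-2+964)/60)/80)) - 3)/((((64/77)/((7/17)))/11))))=-63607235961446944/30242707075873137153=-0.00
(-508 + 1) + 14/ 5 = -2521/ 5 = -504.20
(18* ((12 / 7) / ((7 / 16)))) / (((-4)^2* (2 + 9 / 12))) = 864 / 539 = 1.60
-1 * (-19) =19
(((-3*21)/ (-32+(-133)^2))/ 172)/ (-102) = 21/ 103258136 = 0.00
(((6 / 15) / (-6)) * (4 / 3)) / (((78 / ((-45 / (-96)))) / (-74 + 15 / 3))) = 23 / 624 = 0.04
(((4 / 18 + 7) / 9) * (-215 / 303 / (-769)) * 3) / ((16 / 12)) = 13975 / 8388252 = 0.00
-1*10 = -10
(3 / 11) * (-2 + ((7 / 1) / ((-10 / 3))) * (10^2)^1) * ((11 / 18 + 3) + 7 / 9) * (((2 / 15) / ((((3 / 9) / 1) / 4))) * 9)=-200976 / 55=-3654.11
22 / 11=2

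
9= 9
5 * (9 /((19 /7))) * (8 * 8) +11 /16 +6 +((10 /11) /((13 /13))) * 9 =3597883 /3344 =1075.92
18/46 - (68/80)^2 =-3047/9200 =-0.33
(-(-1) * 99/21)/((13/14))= 5.08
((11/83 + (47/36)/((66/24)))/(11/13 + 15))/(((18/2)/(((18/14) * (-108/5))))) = -77844/658273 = -0.12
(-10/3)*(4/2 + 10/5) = -13.33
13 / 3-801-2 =-2396 / 3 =-798.67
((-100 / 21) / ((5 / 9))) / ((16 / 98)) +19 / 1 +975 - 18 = 1847 / 2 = 923.50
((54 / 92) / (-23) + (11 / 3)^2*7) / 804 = 895883 / 7655688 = 0.12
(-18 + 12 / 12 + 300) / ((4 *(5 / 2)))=283 / 10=28.30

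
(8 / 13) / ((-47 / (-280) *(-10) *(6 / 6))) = -224 / 611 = -0.37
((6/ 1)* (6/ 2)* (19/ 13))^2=116964/ 169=692.09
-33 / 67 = -0.49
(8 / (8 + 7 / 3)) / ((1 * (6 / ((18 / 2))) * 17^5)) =36 / 44015567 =0.00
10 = 10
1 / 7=0.14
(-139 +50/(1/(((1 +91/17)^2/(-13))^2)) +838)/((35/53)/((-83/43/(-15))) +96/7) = 171094776907481/2730457423707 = 62.66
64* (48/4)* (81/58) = 31104/29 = 1072.55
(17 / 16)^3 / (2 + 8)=4913 / 40960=0.12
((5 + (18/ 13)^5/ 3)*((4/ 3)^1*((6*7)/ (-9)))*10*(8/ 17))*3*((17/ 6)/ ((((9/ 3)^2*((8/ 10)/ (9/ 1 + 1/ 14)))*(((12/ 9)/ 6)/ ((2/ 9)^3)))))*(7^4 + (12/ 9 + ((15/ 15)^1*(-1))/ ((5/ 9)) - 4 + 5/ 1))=-249030.61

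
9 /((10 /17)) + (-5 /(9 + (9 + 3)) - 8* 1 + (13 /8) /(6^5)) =15376199 /2177280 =7.06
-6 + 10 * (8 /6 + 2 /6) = 32 /3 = 10.67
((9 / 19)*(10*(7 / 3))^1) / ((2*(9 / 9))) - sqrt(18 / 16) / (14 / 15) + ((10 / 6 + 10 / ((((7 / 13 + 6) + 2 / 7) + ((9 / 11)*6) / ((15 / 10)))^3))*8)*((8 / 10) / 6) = 430450967194177 / 58849347617451 - 45*sqrt(2) / 56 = 6.18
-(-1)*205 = 205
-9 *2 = -18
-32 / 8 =-4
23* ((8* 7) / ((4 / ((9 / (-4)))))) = -1449 / 2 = -724.50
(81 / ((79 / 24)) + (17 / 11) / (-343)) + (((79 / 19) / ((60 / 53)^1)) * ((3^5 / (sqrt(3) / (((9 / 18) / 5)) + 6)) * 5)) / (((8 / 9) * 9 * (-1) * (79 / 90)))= 14152110649 / 362449472 - 321975 * sqrt(3) / 13376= -2.65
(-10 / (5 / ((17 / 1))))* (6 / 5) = -204 / 5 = -40.80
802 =802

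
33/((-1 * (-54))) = 0.61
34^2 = 1156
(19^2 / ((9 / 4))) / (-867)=-1444 / 7803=-0.19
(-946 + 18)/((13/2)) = -1856/13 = -142.77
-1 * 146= -146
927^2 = 859329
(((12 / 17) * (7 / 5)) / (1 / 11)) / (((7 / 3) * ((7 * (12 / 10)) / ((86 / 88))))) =0.54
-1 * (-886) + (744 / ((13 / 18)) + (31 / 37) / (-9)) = 8294627 / 4329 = 1916.06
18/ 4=9/ 2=4.50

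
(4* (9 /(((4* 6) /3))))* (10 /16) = 45 /16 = 2.81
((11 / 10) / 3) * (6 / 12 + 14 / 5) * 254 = 15367 / 50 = 307.34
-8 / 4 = -2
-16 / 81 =-0.20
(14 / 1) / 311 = 14 / 311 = 0.05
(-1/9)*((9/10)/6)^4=-9/160000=-0.00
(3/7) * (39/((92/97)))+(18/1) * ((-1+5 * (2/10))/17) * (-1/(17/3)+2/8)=11349/644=17.62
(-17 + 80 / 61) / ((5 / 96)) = -91872 / 305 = -301.22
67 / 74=0.91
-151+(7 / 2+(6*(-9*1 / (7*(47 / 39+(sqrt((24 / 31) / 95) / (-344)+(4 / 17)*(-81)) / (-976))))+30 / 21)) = -58357414189337826933785 / 382996612855536194102+1992365833536*sqrt(17670) / 191498306427768097051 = -152.37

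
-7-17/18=-143/18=-7.94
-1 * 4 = -4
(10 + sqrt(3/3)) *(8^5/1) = 360448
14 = 14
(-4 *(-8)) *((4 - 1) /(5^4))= 96 /625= 0.15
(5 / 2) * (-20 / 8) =-25 / 4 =-6.25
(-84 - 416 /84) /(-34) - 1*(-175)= 63409 /357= 177.62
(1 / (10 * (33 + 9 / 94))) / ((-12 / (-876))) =3431 / 15555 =0.22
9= 9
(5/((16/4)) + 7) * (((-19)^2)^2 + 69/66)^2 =24660529191675/176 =140116643134.52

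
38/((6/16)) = 304/3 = 101.33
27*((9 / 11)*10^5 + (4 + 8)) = 2209414.91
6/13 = 0.46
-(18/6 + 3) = -6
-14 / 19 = -0.74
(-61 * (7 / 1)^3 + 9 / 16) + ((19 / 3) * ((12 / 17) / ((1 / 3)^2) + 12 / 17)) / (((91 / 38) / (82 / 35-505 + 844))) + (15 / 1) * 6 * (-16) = -213116263 / 13328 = -15990.12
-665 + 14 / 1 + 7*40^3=447349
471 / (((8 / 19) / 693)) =6201657 / 8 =775207.12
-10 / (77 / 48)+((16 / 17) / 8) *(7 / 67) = -545642 / 87703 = -6.22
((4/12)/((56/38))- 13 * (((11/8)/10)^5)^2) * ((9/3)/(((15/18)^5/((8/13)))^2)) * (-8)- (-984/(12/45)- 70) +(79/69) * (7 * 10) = 62484097447736333505426425813/16325400000000000000000000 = 3827.42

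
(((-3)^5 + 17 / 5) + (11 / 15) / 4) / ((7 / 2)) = -2873 / 42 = -68.40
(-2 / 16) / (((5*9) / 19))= -19 / 360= -0.05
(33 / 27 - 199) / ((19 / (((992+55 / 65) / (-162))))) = 11487230 / 180063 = 63.80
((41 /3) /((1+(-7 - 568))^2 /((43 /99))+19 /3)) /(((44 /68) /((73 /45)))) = 2187883 /48438318555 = 0.00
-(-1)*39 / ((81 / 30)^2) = 1300 / 243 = 5.35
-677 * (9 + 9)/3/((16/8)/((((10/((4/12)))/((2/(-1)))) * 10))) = 304650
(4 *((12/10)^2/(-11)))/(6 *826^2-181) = -144/1125705625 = -0.00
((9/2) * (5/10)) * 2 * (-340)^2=520200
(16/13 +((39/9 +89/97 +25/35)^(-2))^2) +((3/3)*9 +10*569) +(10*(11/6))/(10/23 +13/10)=1937235906648358063746662/339223230854348365161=5710.80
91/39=7/3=2.33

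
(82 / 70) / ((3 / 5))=41 / 21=1.95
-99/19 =-5.21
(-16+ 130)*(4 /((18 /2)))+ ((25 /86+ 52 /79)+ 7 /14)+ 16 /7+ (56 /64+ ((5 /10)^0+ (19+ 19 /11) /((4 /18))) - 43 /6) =297942507 /2092552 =142.38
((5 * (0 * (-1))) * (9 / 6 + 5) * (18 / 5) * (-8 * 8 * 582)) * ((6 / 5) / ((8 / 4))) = 0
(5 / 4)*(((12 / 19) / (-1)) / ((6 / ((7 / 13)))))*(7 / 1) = -245 / 494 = -0.50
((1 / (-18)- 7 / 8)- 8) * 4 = -643 / 18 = -35.72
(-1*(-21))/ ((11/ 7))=147/ 11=13.36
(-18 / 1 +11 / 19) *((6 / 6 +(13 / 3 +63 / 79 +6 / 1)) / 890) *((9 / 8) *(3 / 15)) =-114195 / 2137424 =-0.05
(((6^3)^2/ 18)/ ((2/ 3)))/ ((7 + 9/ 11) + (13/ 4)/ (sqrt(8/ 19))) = 470790144/ 558157-48926592 * sqrt(38)/ 558157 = 303.12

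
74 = 74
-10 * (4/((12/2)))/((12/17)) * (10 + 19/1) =-2465/9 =-273.89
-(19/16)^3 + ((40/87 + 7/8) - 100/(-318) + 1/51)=-1835633/321073152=-0.01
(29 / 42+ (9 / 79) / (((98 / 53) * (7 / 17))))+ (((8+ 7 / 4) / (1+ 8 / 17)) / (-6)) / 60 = 267183563 / 325164000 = 0.82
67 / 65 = 1.03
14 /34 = 7 /17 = 0.41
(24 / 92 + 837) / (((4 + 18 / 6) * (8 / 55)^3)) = 457697625 / 11776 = 38866.99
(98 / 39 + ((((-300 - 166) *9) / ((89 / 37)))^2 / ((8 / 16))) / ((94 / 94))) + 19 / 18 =11269545682147 / 1853514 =6080097.42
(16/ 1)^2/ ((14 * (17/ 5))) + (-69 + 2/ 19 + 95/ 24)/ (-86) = 6.13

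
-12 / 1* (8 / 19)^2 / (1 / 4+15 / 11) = -33792 / 25631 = -1.32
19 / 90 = 0.21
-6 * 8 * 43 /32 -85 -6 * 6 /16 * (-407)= 766.25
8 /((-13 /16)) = -128 /13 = -9.85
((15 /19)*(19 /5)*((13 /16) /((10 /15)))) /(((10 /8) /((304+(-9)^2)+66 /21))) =317889 /280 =1135.32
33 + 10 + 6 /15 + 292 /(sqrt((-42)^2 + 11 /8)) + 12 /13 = 584 * sqrt(28246) /14123 + 2881 /65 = 51.27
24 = 24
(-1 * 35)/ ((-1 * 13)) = 35/ 13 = 2.69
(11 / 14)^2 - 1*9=-1643 / 196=-8.38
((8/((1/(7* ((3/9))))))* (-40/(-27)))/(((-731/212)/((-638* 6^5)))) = 29085450240/731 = 39788577.62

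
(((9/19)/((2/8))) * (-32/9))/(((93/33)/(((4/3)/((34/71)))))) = -199936/30039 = -6.66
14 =14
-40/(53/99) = -3960/53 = -74.72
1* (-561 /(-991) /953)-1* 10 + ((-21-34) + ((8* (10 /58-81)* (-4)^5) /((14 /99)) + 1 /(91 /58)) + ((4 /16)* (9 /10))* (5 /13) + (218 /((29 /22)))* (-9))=93327279005232277 /19938658376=4680720.10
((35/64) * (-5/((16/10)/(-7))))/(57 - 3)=6125/27648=0.22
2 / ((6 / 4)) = 4 / 3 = 1.33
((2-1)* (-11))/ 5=-11/ 5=-2.20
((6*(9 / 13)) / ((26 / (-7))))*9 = -1701 / 169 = -10.07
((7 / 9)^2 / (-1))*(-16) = 784 / 81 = 9.68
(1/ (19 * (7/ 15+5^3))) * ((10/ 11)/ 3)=0.00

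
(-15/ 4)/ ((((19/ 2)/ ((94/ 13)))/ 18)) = -12690/ 247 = -51.38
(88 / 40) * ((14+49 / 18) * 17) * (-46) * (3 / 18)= -1294601 / 270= -4794.82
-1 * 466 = -466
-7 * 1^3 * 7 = -49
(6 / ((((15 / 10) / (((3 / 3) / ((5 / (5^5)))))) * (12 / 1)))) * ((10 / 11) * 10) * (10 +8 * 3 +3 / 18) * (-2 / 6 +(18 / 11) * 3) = 967343750 / 3267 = 296095.42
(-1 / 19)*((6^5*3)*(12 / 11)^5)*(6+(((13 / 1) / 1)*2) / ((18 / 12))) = -135444234240 / 3059969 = -44263.27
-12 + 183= 171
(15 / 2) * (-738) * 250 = -1383750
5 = 5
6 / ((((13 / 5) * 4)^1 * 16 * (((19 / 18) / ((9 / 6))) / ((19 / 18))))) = 0.05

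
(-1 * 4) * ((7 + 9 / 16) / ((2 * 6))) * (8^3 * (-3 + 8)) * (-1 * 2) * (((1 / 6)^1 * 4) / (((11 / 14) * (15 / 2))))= 39424 / 27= 1460.15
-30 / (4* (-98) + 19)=30 / 373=0.08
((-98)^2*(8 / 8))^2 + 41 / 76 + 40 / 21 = 92236818.44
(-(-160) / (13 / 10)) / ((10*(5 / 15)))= 480 / 13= 36.92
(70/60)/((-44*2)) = -7/528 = -0.01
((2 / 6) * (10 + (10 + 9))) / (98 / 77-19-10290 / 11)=-319 / 31455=-0.01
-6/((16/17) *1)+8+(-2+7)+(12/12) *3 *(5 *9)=1133/8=141.62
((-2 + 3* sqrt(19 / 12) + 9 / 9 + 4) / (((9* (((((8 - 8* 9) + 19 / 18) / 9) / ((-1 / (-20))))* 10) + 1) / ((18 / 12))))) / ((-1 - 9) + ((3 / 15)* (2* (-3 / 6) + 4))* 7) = 405 / 6570878 + 135* sqrt(57) / 13141756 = 0.00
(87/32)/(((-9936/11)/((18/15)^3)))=-957/184000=-0.01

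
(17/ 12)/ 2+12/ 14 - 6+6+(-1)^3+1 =263/ 168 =1.57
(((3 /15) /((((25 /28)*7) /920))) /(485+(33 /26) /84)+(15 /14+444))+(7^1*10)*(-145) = -1199345525663 /123581850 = -9704.87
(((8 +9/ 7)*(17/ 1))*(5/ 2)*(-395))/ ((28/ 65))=-141854375/ 392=-361873.41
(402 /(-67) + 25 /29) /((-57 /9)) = 447 /551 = 0.81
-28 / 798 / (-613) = 2 / 34941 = 0.00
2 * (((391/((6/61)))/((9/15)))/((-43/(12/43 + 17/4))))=-92899645/66564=-1395.64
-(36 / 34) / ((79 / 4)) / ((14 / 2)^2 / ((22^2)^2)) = -16866432 / 65807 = -256.30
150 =150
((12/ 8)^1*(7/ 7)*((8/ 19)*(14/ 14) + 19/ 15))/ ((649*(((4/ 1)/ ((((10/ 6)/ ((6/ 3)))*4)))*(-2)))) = -481/ 295944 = -0.00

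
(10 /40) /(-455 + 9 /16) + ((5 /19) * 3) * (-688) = -75036796 /138149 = -543.16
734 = 734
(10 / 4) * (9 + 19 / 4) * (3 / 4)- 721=-22247 / 32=-695.22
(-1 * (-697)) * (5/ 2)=3485/ 2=1742.50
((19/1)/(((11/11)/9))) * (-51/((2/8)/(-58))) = 2023272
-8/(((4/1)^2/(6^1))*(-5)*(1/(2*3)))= 18/5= 3.60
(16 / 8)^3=8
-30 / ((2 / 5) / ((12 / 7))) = -900 / 7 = -128.57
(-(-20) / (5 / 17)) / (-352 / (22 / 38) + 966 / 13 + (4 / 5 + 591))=1.17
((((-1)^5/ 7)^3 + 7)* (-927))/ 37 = -2224800/ 12691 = -175.31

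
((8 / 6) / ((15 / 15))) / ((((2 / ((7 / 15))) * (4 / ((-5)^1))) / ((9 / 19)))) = -7 / 38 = -0.18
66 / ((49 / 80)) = 5280 / 49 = 107.76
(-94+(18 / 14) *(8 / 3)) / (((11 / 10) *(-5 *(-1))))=-1268 / 77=-16.47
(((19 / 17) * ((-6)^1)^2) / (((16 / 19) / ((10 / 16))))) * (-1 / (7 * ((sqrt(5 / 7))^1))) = -3249 * sqrt(35) / 3808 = -5.05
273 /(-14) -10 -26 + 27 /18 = -54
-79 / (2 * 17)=-79 / 34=-2.32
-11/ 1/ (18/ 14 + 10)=-77/ 79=-0.97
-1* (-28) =28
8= 8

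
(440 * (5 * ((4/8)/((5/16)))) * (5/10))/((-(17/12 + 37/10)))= -105600/307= -343.97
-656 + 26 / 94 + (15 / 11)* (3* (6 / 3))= -334779 / 517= -647.54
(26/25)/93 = 26/2325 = 0.01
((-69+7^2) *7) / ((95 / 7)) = -196 / 19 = -10.32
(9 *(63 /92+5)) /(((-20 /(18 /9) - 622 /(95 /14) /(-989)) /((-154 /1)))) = 134596665 /169244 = 795.28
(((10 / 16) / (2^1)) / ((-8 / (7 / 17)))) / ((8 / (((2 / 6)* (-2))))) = 35 / 26112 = 0.00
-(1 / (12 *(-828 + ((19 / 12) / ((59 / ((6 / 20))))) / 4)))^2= -0.00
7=7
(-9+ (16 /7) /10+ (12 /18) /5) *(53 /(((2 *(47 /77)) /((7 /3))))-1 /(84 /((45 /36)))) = -1450761919 /1658160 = -874.92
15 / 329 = 0.05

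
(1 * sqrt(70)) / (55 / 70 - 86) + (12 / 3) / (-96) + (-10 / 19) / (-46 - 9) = -14 * sqrt(70) / 1193 - 161 / 5016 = -0.13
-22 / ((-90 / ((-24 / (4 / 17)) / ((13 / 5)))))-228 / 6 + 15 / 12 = -7229 / 156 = -46.34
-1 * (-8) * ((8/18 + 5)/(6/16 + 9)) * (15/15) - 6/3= 1786/675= 2.65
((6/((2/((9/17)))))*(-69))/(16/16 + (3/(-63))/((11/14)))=-61479/527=-116.66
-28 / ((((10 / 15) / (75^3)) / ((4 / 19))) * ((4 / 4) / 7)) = -496125000 / 19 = -26111842.11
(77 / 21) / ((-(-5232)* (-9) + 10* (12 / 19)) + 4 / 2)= -0.00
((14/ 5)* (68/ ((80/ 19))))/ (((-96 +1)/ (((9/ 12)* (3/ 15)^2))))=-357/ 25000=-0.01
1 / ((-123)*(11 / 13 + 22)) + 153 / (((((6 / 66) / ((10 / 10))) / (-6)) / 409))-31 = -150877158016 / 36531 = -4130113.00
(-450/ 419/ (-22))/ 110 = 45/ 101398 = 0.00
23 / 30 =0.77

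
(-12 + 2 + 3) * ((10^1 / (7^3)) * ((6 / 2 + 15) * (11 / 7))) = -1980 / 343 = -5.77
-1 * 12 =-12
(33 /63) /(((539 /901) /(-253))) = -227953 /1029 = -221.53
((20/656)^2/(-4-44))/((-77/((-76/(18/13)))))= -0.00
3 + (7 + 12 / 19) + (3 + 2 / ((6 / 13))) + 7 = 1423 / 57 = 24.96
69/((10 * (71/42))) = 1449/355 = 4.08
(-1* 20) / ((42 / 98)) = -140 / 3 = -46.67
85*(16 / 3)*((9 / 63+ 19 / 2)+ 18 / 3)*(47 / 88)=291635 / 77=3787.47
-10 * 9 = -90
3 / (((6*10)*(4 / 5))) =1 / 16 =0.06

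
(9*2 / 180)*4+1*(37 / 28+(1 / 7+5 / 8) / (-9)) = 589 / 360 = 1.64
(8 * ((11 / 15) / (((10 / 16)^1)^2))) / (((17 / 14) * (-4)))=-19712 / 6375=-3.09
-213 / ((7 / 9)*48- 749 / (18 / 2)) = 1917 / 413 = 4.64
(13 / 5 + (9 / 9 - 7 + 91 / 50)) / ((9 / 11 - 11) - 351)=869 / 198650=0.00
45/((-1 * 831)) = -15/277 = -0.05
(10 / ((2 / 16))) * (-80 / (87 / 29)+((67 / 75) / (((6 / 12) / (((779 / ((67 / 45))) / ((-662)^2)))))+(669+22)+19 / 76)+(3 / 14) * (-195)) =114634066916 / 2300781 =49823.98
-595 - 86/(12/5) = -3785/6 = -630.83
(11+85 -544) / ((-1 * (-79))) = -448 / 79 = -5.67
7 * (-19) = -133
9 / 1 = 9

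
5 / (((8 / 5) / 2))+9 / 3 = 37 / 4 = 9.25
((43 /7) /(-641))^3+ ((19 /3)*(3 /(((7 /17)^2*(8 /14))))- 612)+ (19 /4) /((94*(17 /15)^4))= -415.86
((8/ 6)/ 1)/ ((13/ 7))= 28/ 39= 0.72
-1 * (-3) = 3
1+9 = 10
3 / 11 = 0.27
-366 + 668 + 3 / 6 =605 / 2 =302.50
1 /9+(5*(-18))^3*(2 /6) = -2186999 /9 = -242999.89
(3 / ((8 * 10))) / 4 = 3 / 320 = 0.01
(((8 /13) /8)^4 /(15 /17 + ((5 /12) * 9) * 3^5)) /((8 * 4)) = 17 /14171968200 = 0.00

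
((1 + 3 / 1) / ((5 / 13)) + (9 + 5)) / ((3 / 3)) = 122 / 5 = 24.40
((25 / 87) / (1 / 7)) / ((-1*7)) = -0.29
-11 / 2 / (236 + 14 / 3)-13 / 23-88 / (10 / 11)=-16172263 / 166060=-97.39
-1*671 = -671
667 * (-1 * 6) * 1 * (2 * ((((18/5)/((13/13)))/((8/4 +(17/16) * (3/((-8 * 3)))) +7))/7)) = -18441216/39725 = -464.22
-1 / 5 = -0.20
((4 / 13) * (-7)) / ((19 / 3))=-84 / 247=-0.34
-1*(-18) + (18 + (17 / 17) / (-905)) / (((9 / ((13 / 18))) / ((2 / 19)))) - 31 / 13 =285490226 / 18106335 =15.77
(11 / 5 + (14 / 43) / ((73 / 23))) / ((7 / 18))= 650502 / 109865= 5.92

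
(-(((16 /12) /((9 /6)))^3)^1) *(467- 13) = -232448 /729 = -318.86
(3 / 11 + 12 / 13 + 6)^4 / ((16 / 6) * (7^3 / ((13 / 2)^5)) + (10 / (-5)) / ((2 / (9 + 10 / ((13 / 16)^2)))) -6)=-43724626267959 / 490375947017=-89.17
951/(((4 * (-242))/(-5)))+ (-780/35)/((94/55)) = -2588325/318472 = -8.13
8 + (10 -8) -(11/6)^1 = 49/6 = 8.17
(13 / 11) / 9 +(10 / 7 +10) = 8011 / 693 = 11.56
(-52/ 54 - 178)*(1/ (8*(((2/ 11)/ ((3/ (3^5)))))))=-3322/ 2187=-1.52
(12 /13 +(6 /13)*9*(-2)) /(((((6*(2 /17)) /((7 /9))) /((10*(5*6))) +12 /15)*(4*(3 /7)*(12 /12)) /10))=-1666000 /31057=-53.64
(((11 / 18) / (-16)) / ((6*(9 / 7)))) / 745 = -77 / 11586240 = -0.00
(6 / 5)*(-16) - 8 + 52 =124 / 5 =24.80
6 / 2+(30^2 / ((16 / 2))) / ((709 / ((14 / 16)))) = 35607 / 11344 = 3.14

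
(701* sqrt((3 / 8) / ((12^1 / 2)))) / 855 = 701 / 3420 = 0.20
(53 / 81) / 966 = 53 / 78246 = 0.00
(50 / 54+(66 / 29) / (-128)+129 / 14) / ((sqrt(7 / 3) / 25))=88769675* sqrt(21) / 2455488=165.67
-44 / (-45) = 44 / 45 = 0.98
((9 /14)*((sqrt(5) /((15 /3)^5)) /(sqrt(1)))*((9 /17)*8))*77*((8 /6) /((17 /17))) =4752*sqrt(5) /53125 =0.20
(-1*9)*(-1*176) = 1584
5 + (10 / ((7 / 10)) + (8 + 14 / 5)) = 1053 / 35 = 30.09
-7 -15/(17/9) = -254/17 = -14.94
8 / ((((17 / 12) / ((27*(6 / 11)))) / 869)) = 1228608 / 17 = 72271.06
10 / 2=5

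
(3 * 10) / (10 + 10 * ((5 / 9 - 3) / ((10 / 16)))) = -135 / 131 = -1.03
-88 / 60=-22 / 15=-1.47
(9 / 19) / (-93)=-3 / 589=-0.01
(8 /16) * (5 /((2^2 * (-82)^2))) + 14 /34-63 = -57234603 /914464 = -62.59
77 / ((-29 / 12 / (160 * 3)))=-443520 / 29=-15293.79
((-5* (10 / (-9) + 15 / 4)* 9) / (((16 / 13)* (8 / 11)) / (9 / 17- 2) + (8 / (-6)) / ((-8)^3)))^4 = 706258284530816160000000000000000 / 479194800005671290118561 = 1473843799.06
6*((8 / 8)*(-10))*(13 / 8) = -195 / 2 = -97.50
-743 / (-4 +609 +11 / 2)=-1486 / 1221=-1.22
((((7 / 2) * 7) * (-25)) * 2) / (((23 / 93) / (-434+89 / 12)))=2112978.53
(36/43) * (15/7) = 540/301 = 1.79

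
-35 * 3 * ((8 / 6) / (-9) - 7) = 6755 / 9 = 750.56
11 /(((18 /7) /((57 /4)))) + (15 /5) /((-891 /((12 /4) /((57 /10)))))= 2751823 /45144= 60.96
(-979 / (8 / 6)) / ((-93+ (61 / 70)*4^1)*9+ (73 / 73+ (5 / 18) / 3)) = 2775465 / 3041146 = 0.91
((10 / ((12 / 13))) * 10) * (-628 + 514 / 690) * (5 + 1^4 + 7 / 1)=-182860535 / 207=-883384.23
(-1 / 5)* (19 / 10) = -19 / 50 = -0.38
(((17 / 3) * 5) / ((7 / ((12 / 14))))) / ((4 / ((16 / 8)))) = 85 / 49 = 1.73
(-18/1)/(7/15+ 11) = -135/86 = -1.57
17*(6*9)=918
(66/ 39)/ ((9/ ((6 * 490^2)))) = 10564400/ 39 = 270882.05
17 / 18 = 0.94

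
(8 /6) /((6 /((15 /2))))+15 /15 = 8 /3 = 2.67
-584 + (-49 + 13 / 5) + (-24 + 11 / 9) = -29393 / 45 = -653.18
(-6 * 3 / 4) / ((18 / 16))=-4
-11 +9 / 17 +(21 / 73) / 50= -649343 / 62050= -10.46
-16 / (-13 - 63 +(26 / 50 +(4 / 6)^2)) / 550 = 72 / 185713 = 0.00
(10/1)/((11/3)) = 2.73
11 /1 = 11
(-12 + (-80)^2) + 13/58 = 6388.22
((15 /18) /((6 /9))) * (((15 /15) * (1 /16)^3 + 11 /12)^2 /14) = 634726445 /8455716864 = 0.08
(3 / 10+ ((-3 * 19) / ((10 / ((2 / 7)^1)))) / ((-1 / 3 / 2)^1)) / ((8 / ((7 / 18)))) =47 / 96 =0.49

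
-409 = -409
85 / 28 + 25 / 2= 15.54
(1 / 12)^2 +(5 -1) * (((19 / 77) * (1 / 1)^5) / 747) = 0.01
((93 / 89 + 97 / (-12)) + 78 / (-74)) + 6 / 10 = -1480357 / 197580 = -7.49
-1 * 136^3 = -2515456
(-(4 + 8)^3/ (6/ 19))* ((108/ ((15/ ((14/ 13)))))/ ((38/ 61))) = -4427136/ 65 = -68109.78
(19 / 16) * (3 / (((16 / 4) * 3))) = 19 / 64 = 0.30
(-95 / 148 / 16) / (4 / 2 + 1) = -95 / 7104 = -0.01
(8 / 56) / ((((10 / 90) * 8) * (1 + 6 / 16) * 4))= 9 / 308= 0.03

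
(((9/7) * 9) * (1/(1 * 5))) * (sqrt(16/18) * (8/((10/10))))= 432 * sqrt(2)/35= 17.46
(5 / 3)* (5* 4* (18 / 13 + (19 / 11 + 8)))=158900 / 429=370.40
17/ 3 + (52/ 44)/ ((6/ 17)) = 595/ 66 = 9.02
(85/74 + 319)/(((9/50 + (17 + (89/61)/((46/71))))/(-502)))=-69523806025/8406104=-8270.63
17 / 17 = 1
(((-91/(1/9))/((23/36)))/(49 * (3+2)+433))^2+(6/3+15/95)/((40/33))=27491266713/5133648760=5.36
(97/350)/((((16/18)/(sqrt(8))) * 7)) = 873 * sqrt(2)/9800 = 0.13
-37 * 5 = -185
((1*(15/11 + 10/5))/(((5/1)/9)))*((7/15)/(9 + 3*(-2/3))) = 111/275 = 0.40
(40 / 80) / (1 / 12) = 6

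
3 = 3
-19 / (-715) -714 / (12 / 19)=-1616577 / 1430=-1130.47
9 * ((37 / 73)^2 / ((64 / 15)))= 184815 / 341056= 0.54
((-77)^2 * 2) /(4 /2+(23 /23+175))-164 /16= 20067 /356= 56.37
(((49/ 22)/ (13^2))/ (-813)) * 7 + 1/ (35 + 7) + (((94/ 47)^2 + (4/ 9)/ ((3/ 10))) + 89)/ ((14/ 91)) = 614.15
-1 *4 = -4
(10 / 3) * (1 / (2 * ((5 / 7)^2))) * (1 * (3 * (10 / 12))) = 49 / 6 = 8.17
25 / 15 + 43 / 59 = 424 / 177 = 2.40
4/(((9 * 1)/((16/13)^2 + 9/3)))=3052/1521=2.01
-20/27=-0.74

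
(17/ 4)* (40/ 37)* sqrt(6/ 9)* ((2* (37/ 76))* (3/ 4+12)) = 1445* sqrt(6)/ 76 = 46.57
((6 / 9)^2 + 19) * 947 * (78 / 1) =4308850 / 3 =1436283.33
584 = 584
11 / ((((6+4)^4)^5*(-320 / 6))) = -33 / 16000000000000000000000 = -0.00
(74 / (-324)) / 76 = -37 / 12312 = -0.00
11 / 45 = 0.24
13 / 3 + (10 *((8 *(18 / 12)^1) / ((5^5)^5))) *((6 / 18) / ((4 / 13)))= 774860382080078203 / 178813934326171875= 4.33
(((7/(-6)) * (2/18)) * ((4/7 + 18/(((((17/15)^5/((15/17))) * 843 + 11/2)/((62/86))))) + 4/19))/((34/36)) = -61414421652716/566966177484801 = -0.11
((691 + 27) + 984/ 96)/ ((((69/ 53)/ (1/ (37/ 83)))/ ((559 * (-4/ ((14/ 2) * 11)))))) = -2387728811/ 65527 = -36438.85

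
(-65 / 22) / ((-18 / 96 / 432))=74880 / 11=6807.27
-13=-13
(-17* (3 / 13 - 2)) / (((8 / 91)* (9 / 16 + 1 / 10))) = 27370 / 53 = 516.42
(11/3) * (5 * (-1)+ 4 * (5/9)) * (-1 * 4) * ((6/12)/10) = 55/27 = 2.04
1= 1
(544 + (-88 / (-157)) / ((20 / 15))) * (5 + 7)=1025688 / 157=6533.04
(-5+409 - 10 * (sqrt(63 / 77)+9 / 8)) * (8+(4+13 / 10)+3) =256073 / 40 - 489 * sqrt(11) / 11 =6254.39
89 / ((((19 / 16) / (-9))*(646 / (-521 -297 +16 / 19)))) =99490608 / 116603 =853.24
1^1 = 1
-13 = -13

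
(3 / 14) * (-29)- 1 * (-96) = 1257 / 14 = 89.79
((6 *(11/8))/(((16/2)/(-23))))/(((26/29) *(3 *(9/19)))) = -18.62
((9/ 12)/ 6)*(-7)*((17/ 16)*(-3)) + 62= 8293/ 128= 64.79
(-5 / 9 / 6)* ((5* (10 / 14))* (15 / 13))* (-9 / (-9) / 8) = -625 / 13104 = -0.05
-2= -2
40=40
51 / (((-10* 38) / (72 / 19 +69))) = -70533 / 7220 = -9.77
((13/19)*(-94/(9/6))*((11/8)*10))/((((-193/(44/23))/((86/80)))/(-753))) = -797937283/168682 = -4730.42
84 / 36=7 / 3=2.33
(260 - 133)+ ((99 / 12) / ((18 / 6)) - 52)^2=40841 / 16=2552.56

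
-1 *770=-770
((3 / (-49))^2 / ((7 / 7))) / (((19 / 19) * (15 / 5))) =3 / 2401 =0.00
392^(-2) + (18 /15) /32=28817 /768320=0.04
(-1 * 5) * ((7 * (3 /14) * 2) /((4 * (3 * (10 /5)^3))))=-0.16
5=5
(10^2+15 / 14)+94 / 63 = 12923 / 126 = 102.56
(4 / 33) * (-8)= -32 / 33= -0.97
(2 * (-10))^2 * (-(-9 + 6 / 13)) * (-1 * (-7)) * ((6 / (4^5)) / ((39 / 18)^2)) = 524475 / 17576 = 29.84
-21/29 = -0.72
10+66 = 76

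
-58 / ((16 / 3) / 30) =-326.25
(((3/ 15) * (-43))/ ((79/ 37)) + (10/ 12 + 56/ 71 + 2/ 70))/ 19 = -2800093/ 22379910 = -0.13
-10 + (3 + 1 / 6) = -41 / 6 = -6.83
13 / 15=0.87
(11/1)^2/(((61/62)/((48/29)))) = 360096/1769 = 203.56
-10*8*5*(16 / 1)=-6400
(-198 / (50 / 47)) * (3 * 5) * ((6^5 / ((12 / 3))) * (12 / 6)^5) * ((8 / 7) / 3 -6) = 34155551232 / 35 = 975872892.34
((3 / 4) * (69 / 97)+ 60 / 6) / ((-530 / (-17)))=69479 / 205640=0.34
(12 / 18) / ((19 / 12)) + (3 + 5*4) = 445 / 19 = 23.42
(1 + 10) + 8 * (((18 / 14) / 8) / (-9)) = 76 / 7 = 10.86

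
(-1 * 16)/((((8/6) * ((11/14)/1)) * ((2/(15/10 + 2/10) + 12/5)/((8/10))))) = -714/209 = -3.42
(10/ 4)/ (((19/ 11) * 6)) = 55/ 228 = 0.24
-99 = -99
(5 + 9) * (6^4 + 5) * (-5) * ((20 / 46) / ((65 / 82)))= -14935480 / 299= -49951.44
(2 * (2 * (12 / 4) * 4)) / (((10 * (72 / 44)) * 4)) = 0.73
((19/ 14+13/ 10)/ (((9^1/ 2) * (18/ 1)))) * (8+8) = 496/ 945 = 0.52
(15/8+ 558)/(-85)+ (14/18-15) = -127351/6120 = -20.81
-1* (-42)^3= 74088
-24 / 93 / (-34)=4 / 527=0.01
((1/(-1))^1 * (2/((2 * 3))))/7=-1/21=-0.05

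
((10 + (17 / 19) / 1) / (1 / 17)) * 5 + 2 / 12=105589 / 114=926.22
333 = 333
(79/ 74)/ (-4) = -0.27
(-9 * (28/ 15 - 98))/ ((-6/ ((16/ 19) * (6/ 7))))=-9888/ 95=-104.08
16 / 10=8 / 5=1.60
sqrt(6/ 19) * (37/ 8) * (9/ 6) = 111 * sqrt(114)/ 304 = 3.90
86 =86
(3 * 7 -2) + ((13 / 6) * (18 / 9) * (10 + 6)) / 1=265 / 3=88.33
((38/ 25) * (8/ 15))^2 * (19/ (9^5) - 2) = -10912388864/ 8303765625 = -1.31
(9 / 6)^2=9 / 4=2.25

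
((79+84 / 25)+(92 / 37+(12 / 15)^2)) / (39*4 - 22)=3163 / 4958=0.64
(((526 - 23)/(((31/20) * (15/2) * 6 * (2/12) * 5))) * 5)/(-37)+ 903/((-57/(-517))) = 535401641/65379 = 8189.20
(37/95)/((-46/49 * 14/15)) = -777/1748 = -0.44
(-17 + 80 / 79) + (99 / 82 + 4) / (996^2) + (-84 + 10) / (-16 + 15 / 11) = -11310002713531 / 1034631023328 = -10.93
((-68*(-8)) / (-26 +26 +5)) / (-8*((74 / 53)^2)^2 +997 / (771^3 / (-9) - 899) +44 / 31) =-6776295923462149952 / 1805151116065590095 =-3.75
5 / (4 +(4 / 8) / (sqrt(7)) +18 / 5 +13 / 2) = 24675 / 69571 - 125 *sqrt(7) / 69571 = 0.35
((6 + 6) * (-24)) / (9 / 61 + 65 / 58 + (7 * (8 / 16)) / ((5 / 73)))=-849120 / 154399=-5.50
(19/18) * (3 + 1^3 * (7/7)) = 38/9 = 4.22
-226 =-226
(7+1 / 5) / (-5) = -36 / 25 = -1.44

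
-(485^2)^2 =-55330800625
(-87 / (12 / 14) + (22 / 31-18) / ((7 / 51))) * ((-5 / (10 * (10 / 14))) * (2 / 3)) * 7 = 743.08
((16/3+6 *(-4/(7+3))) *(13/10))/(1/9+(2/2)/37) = 15873/575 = 27.61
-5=-5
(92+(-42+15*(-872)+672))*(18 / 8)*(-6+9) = -166833 / 2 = -83416.50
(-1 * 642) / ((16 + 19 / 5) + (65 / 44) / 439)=-62004360 / 1912609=-32.42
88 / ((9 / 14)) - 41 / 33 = 13429 / 99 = 135.65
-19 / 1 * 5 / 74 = -95 / 74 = -1.28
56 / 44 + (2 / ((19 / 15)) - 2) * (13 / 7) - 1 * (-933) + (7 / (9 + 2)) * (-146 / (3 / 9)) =957919 / 1463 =654.76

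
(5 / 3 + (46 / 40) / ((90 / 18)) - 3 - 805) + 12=-238231 / 300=-794.10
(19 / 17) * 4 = 76 / 17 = 4.47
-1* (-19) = 19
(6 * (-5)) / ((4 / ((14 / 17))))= -105 / 17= -6.18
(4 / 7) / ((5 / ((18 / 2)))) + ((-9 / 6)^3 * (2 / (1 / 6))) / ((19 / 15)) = -41157 / 1330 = -30.95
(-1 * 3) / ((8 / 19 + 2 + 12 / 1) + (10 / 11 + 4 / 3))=-1881 / 10448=-0.18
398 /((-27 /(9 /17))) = -398 /51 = -7.80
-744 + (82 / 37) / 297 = -8175734 / 10989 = -743.99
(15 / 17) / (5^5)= 3 / 10625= 0.00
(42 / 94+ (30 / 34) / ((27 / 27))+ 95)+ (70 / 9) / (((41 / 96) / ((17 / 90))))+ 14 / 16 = 712151939 / 7075944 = 100.64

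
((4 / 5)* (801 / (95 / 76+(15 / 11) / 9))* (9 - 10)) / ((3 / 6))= -845856 / 925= -914.44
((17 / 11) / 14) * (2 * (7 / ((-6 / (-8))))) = 68 / 33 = 2.06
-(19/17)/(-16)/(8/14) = 133/1088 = 0.12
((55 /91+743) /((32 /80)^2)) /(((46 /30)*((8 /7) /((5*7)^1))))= 92824.26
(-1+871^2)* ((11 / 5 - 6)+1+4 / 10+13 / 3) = 1466704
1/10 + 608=6081/10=608.10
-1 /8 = -0.12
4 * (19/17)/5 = 76/85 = 0.89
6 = 6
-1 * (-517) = 517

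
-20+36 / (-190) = -20.19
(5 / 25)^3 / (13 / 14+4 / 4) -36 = -121486 / 3375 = -36.00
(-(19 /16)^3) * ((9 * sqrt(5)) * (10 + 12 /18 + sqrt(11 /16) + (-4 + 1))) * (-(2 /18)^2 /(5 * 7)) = 6859 * sqrt(55) /5160960 + 157757 * sqrt(5) /3870720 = 0.10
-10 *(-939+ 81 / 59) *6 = 3319200 / 59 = 56257.63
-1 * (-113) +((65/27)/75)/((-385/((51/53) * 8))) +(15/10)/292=181793744113/1608730200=113.00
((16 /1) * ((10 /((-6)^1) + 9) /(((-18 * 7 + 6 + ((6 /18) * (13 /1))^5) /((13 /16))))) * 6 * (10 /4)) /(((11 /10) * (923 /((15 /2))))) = 0.01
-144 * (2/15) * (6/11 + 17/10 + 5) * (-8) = 1112.90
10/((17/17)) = 10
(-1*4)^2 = 16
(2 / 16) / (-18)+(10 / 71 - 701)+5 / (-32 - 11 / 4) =-996230525 / 1421136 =-701.01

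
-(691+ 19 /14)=-9693 /14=-692.36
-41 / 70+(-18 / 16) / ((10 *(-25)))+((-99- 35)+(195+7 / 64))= 3389577 / 56000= 60.53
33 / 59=0.56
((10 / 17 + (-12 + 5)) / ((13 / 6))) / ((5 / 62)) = -40548 / 1105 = -36.70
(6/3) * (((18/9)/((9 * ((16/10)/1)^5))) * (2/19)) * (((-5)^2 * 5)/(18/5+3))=0.08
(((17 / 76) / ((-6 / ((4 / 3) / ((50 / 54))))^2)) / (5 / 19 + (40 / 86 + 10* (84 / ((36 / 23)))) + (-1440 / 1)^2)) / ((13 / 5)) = 19737 / 8261029976875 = 0.00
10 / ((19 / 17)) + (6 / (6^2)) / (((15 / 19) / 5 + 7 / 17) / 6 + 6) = 2014177 / 224428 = 8.97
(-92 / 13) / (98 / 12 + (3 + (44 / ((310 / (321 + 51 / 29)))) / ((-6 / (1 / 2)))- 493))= 496248 / 34054813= 0.01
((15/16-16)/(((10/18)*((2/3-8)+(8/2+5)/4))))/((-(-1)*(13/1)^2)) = 6507/206180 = 0.03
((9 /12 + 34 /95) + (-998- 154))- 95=-473439 /380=-1245.89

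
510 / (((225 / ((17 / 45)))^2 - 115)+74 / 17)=24565 / 17080608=0.00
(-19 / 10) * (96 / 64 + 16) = -133 / 4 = -33.25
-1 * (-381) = 381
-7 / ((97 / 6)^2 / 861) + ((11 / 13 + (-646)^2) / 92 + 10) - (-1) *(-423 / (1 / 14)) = -15743259409 / 11253164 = -1399.01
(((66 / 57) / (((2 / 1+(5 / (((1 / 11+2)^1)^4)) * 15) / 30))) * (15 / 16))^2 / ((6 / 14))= 1119308701494493125 / 15873362173579024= 70.51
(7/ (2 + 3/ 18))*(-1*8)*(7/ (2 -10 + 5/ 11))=25872/ 1079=23.98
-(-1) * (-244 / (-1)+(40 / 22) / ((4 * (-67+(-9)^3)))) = 2136459 / 8756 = 244.00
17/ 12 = 1.42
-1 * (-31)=31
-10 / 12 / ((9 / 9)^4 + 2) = -5 / 18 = -0.28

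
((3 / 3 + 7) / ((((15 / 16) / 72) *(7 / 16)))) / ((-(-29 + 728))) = -16384 / 8155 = -2.01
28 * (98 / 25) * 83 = 227752 / 25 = 9110.08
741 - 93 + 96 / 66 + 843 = 16417 / 11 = 1492.45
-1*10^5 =-100000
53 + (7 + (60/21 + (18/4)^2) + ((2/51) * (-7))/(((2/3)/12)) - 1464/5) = -510829/2380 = -214.63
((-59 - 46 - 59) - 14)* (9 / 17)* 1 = -1602 / 17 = -94.24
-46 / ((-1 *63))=46 / 63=0.73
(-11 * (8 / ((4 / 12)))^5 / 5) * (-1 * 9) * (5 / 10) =394149888 / 5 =78829977.60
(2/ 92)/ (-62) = -1/ 2852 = -0.00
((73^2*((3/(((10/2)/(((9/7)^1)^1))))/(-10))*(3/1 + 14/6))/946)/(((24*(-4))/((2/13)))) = 15987/4304300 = 0.00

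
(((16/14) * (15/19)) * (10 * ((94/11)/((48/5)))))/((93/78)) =305500/45353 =6.74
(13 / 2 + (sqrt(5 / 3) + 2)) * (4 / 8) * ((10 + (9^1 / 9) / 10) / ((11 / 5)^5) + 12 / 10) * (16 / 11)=8992948 * sqrt(15) / 26573415 + 76440058 / 8857805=9.94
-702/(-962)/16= 27/592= 0.05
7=7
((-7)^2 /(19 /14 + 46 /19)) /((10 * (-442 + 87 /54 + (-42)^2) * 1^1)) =39102 /39906875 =0.00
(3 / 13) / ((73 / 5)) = 15 / 949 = 0.02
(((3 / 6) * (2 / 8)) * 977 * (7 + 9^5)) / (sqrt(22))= 3606107 * sqrt(22) / 11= 1537649.19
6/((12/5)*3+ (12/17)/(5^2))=425/512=0.83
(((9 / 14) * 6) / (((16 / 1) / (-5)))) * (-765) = 103275 / 112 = 922.10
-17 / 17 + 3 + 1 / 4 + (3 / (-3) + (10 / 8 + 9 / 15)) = 31 / 10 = 3.10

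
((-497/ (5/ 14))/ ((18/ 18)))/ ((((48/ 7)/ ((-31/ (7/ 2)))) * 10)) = 107849/ 600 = 179.75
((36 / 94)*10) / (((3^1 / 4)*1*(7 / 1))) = 240 / 329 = 0.73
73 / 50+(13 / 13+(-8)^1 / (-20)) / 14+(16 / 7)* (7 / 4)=139 / 25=5.56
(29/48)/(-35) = -29/1680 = -0.02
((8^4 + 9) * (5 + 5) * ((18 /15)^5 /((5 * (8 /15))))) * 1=4788072 /125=38304.58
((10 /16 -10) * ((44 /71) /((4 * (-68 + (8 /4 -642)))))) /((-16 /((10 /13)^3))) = -0.00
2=2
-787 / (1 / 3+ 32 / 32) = -2361 / 4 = -590.25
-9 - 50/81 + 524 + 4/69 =958403/1863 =514.44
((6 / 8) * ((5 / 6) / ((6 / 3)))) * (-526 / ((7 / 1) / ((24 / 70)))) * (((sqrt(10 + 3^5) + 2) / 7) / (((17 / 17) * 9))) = -263 * sqrt(253) / 2058 - 263 / 1029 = -2.29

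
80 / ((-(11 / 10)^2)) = -8000 / 121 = -66.12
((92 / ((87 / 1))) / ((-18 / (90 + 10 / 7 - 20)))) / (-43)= 23000 / 235683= 0.10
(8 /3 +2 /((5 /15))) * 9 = 78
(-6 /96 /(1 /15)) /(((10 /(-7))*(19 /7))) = 147 /608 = 0.24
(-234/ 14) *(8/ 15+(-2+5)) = -59.06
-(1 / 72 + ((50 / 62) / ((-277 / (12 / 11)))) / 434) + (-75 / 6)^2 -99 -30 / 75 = 419392628909 / 7378980840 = 56.84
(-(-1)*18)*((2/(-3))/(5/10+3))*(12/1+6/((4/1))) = -324/7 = -46.29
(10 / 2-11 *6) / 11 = -5.55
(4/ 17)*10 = 40/ 17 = 2.35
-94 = -94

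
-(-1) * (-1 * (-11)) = 11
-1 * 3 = -3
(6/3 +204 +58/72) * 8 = 14890/9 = 1654.44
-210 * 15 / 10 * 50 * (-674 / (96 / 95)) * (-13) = -1092511875 / 8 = -136563984.38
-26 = -26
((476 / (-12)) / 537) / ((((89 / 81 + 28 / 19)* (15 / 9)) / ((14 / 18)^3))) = -775523 / 95669235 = -0.01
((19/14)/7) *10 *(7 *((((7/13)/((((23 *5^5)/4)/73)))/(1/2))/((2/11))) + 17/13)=26205997/9156875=2.86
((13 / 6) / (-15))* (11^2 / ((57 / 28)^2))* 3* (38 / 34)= -616616 / 43605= -14.14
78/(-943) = -78/943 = -0.08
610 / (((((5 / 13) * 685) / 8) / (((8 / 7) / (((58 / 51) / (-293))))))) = -758387136 / 139055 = -5453.86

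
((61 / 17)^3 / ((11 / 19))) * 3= 12937917 / 54043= 239.40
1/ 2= 0.50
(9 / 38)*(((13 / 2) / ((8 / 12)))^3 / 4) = 54.88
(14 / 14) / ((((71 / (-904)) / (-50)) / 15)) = 678000 / 71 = 9549.30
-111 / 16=-6.94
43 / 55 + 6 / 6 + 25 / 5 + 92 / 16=2757 / 220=12.53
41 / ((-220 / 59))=-2419 / 220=-11.00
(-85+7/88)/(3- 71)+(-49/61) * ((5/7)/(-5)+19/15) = 0.35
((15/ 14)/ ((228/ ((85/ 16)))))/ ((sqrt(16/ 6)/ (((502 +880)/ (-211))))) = -293675*sqrt(6)/ 7184128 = -0.10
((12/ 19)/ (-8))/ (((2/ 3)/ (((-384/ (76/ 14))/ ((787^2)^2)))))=3024/ 138486082896121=0.00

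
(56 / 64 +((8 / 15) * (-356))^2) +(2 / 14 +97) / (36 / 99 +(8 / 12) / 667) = 36316.64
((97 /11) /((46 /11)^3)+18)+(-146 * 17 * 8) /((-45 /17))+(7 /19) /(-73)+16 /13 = 7520.50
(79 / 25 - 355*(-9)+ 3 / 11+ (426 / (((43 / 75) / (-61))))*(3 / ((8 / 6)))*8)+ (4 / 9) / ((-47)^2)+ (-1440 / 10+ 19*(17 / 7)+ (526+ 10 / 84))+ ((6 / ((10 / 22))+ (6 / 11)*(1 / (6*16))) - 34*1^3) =-21386433562339771 / 26330396400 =-812233.63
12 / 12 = 1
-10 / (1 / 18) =-180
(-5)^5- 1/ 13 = -40626/ 13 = -3125.08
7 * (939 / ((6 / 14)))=15337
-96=-96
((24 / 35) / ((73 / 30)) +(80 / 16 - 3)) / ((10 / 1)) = 583 / 2555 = 0.23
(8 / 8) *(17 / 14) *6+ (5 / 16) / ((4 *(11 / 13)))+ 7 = 70855 / 4928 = 14.38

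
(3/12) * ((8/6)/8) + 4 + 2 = 145/24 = 6.04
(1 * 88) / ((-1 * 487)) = -88 / 487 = -0.18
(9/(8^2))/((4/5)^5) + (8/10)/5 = 965269/1638400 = 0.59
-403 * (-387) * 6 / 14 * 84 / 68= 1403649 / 17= 82567.59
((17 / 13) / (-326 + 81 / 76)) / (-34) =38 / 321035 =0.00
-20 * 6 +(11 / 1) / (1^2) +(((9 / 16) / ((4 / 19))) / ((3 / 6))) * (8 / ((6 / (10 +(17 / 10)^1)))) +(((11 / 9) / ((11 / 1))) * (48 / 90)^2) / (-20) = -4153531 / 162000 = -25.64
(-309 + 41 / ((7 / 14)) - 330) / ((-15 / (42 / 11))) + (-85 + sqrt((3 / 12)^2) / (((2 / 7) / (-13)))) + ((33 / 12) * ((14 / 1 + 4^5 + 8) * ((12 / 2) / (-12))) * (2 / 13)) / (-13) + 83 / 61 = 289340651 / 4535960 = 63.79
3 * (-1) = -3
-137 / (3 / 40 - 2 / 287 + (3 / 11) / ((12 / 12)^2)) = -17300360 / 43031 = -402.04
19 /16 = 1.19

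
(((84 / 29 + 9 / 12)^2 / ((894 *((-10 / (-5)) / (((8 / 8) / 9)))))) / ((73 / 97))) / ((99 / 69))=4928279 / 6439880128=0.00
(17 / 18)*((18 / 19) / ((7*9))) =17 / 1197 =0.01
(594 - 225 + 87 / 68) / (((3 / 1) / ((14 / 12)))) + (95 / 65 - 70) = 400235 / 5304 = 75.46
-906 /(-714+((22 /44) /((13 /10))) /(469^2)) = 2590700658 /2041677997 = 1.27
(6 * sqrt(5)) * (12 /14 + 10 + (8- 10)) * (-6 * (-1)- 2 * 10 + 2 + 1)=-4092 * sqrt(5) /7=-1307.14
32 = 32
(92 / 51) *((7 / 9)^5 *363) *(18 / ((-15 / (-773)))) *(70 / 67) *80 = 323959641716480 / 22418937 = 14450267.72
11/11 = 1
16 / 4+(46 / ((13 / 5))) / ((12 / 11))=1577 / 78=20.22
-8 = -8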